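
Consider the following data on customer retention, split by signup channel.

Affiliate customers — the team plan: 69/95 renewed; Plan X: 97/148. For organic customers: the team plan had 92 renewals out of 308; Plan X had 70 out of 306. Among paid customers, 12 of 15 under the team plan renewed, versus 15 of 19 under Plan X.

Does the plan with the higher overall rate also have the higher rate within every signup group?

Affiliate: the team plan 69/95 = 72.6%, Plan X 97/148 = 65.5% → the team plan
Organic: the team plan 92/308 = 29.9%, Plan X 70/306 = 22.9% → the team plan
Paid: the team plan 12/15 = 80.0%, Plan X 15/19 = 78.9% → the team plan
Overall: the team plan 173/418 = 41.4%, Plan X 182/473 = 38.5% → the team plan
The team plan wins overall and in every signup group — no reversal.

Yes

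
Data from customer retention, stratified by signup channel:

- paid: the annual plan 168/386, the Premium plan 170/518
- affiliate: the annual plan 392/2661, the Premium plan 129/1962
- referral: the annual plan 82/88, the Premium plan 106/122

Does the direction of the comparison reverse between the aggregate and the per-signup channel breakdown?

No

Paid: the annual plan 168/386 = 43.5%, the Premium plan 170/518 = 32.8% → the annual plan
Affiliate: the annual plan 392/2661 = 14.7%, the Premium plan 129/1962 = 6.6% → the annual plan
Referral: the annual plan 82/88 = 93.2%, the Premium plan 106/122 = 86.9% → the annual plan
Overall: the annual plan 642/3135 = 20.5%, the Premium plan 405/2602 = 15.6% → the annual plan
The annual plan wins overall and in every signup group — no reversal.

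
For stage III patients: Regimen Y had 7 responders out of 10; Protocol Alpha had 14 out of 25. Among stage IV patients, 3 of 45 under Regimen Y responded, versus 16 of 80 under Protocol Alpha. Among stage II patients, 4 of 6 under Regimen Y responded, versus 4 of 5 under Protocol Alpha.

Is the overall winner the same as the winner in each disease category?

Stage III: Regimen Y 7/10 = 70.0%, Protocol Alpha 14/25 = 56.0% → Regimen Y
Stage IV: Regimen Y 3/45 = 6.7%, Protocol Alpha 16/80 = 20.0% → Protocol Alpha
Stage II: Regimen Y 4/6 = 66.7%, Protocol Alpha 4/5 = 80.0% → Protocol Alpha
Overall: Regimen Y 14/61 = 23.0%, Protocol Alpha 34/110 = 30.9% → Protocol Alpha
Neither sweeps: Regimen Y wins 1 of 3 groups, Protocol Alpha wins 2. Protocol Alpha wins overall but not every group — no Simpson reversal.

No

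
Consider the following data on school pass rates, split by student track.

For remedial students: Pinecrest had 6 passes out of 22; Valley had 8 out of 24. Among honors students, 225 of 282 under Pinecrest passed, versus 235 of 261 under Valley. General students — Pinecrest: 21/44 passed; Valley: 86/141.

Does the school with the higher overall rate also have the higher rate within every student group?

Remedial: Pinecrest 6/22 = 27.3%, Valley 8/24 = 33.3% → Valley
Honors: Pinecrest 225/282 = 79.8%, Valley 235/261 = 90.0% → Valley
General: Pinecrest 21/44 = 47.7%, Valley 86/141 = 61.0% → Valley
Overall: Pinecrest 252/348 = 72.4%, Valley 329/426 = 77.2% → Valley
Valley wins overall and in every student group — no reversal.

Yes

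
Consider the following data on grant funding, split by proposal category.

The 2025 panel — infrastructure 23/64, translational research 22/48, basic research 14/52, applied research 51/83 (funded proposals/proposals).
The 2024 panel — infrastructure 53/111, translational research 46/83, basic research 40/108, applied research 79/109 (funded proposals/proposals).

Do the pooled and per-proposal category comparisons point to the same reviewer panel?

Yes

Infrastructure: the 2025 panel 23/64 = 35.9%, the 2024 panel 53/111 = 47.7% → the 2024 panel
Translational research: the 2025 panel 22/48 = 45.8%, the 2024 panel 46/83 = 55.4% → the 2024 panel
Basic research: the 2025 panel 14/52 = 26.9%, the 2024 panel 40/108 = 37.0% → the 2024 panel
Applied research: the 2025 panel 51/83 = 61.4%, the 2024 panel 79/109 = 72.5% → the 2024 panel
Overall: the 2025 panel 110/247 = 44.5%, the 2024 panel 218/411 = 53.0% → the 2024 panel
The 2024 panel wins overall and in every proposal group — no reversal.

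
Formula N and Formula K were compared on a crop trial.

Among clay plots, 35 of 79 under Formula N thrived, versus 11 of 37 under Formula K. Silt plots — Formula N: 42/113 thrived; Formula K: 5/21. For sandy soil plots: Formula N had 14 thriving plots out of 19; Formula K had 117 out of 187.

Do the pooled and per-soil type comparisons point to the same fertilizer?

Clay: Formula N 35/79 = 44.3%, Formula K 11/37 = 29.7% → Formula N
Silt: Formula N 42/113 = 37.2%, Formula K 5/21 = 23.8% → Formula N
Sandy soil: Formula N 14/19 = 73.7%, Formula K 117/187 = 62.6% → Formula N
Overall: Formula N 91/211 = 43.1%, Formula K 133/245 = 54.3% → Formula K
Formula N wins each soil group but Formula K wins overall — the comparison reverses. Formula N's plots skew toward silt, which has a lower base rate.

No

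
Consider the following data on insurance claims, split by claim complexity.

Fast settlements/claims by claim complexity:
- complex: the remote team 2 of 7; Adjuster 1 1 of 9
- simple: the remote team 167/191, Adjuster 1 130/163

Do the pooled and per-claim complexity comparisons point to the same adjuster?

Yes

Complex: the remote team 2/7 = 28.6%, Adjuster 1 1/9 = 11.1% → the remote team
Simple: the remote team 167/191 = 87.4%, Adjuster 1 130/163 = 79.8% → the remote team
Overall: the remote team 169/198 = 85.4%, Adjuster 1 131/172 = 76.2% → the remote team
The remote team wins overall and in every claim group — no reversal.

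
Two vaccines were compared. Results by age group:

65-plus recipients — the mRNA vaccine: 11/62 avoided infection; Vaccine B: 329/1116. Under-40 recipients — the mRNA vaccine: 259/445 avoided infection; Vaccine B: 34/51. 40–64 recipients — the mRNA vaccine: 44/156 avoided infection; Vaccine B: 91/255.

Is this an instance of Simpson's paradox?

Yes

65-plus: the mRNA vaccine 11/62 = 17.7%, Vaccine B 329/1116 = 29.5% → Vaccine B
Under-40: the mRNA vaccine 259/445 = 58.2%, Vaccine B 34/51 = 66.7% → Vaccine B
40–64: the mRNA vaccine 44/156 = 28.2%, Vaccine B 91/255 = 35.7% → Vaccine B
Overall: the mRNA vaccine 314/663 = 47.4%, Vaccine B 454/1422 = 31.9% → the mRNA vaccine
Vaccine B wins each age group but the mRNA vaccine wins overall — the comparison reverses. Vaccine B's recipients skew toward 65-plus, which has a lower base rate.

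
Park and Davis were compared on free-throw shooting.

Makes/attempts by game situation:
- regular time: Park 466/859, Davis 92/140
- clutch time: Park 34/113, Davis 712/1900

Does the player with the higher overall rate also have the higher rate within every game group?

No

Regular time: Park 466/859 = 54.2%, Davis 92/140 = 65.7% → Davis
Clutch time: Park 34/113 = 30.1%, Davis 712/1900 = 37.5% → Davis
Overall: Park 500/972 = 51.4%, Davis 804/2040 = 39.4% → Park
Davis wins each game group but Park wins overall — the comparison reverses. Davis's attempts skew toward clutch time, which has a lower base rate.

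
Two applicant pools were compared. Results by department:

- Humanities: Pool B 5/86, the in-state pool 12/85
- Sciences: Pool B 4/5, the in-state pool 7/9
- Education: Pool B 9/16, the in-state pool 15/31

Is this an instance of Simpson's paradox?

Humanities: Pool B 5/86 = 5.8%, the in-state pool 12/85 = 14.1% → the in-state pool
Sciences: Pool B 4/5 = 80.0%, the in-state pool 7/9 = 77.8% → Pool B
Education: Pool B 9/16 = 56.2%, the in-state pool 15/31 = 48.4% → Pool B
Overall: Pool B 18/107 = 16.8%, the in-state pool 34/125 = 27.2% → the in-state pool
Neither sweeps: Pool B wins 2 of 3 groups, the in-state pool wins 1. The in-state pool wins overall but not every group — no Simpson reversal.

No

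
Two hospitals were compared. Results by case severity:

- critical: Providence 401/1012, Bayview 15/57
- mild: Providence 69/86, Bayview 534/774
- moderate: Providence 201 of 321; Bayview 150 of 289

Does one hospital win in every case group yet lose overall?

Critical: Providence 401/1012 = 39.6%, Bayview 15/57 = 26.3% → Providence
Mild: Providence 69/86 = 80.2%, Bayview 534/774 = 69.0% → Providence
Moderate: Providence 201/321 = 62.6%, Bayview 150/289 = 51.9% → Providence
Overall: Providence 671/1419 = 47.3%, Bayview 699/1120 = 62.4% → Bayview
Providence wins each case group but Bayview wins overall — the comparison reverses. Providence's patients skew toward critical, which has a lower base rate.

Yes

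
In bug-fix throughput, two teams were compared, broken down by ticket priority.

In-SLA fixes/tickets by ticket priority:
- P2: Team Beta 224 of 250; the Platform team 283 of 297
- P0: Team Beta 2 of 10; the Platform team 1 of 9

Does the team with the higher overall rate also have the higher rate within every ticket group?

P2: Team Beta 224/250 = 89.6%, the Platform team 283/297 = 95.3% → the Platform team
P0: Team Beta 2/10 = 20.0%, the Platform team 1/9 = 11.1% → Team Beta
Overall: Team Beta 226/260 = 86.9%, the Platform team 284/306 = 92.8% → the Platform team
Neither sweeps: Team Beta wins 1 of 2 groups, the Platform team wins 1. The Platform team wins overall but not every group — no Simpson reversal.

No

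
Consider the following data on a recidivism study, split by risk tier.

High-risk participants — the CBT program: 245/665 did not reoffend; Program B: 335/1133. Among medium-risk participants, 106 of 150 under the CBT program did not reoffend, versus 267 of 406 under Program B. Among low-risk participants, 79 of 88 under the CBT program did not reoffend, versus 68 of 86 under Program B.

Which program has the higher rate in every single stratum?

High-risk: the CBT program 245/665 = 36.8%, Program B 335/1133 = 29.6% → the CBT program
Medium-risk: the CBT program 106/150 = 70.7%, Program B 267/406 = 65.8% → the CBT program
Low-risk: the CBT program 79/88 = 89.8%, Program B 68/86 = 79.1% → the CBT program
The CBT program has the higher rate in all 3 groups.

the CBT program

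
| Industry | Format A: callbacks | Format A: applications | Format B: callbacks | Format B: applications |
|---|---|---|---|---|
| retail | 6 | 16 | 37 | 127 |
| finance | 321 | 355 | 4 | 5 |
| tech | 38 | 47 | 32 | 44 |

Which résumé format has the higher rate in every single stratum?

Retail: Format A 6/16 = 37.5%, Format B 37/127 = 29.1% → Format A
Finance: Format A 321/355 = 90.4%, Format B 4/5 = 80.0% → Format A
Tech: Format A 38/47 = 80.9%, Format B 32/44 = 72.7% → Format A
Format A has the higher rate in all 3 groups.

Format A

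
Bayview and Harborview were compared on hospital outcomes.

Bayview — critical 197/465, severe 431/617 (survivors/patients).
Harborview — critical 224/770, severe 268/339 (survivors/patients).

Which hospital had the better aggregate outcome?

Critical: Bayview 197/465 = 42.4%, Harborview 224/770 = 29.1% → Bayview
Severe: Bayview 431/617 = 69.9%, Harborview 268/339 = 79.1% → Harborview
Overall: Bayview 628/1082 = 58.0%, Harborview 492/1109 = 44.4% → Bayview
(Neither sweeps every case group, but Bayview has the higher pooled rate.)

Bayview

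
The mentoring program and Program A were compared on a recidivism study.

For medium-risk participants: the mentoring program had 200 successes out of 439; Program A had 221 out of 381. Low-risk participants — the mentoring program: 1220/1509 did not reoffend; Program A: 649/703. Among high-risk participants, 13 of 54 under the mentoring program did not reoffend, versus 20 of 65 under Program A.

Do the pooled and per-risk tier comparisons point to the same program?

Medium-risk: the mentoring program 200/439 = 45.6%, Program A 221/381 = 58.0% → Program A
Low-risk: the mentoring program 1220/1509 = 80.8%, Program A 649/703 = 92.3% → Program A
High-risk: the mentoring program 13/54 = 24.1%, Program A 20/65 = 30.8% → Program A
Overall: the mentoring program 1433/2002 = 71.6%, Program A 890/1149 = 77.5% → Program A
Program A wins overall and in every risk group — no reversal.

Yes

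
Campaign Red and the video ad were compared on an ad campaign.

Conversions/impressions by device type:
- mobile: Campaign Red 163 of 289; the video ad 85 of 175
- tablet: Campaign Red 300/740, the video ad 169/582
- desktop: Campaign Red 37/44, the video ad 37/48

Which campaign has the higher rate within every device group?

Campaign Red

Mobile: Campaign Red 163/289 = 56.4%, the video ad 85/175 = 48.6% → Campaign Red
Tablet: Campaign Red 300/740 = 40.5%, the video ad 169/582 = 29.0% → Campaign Red
Desktop: Campaign Red 37/44 = 84.1%, the video ad 37/48 = 77.1% → Campaign Red
Campaign Red has the higher rate in all 3 groups.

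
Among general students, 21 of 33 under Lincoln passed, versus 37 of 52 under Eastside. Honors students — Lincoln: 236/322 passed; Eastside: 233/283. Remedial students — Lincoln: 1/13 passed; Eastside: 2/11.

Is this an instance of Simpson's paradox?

General: Lincoln 21/33 = 63.6%, Eastside 37/52 = 71.2% → Eastside
Honors: Lincoln 236/322 = 73.3%, Eastside 233/283 = 82.3% → Eastside
Remedial: Lincoln 1/13 = 7.7%, Eastside 2/11 = 18.2% → Eastside
Overall: Lincoln 258/368 = 70.1%, Eastside 272/346 = 78.6% → Eastside
Eastside wins overall and in every student group — no reversal.

No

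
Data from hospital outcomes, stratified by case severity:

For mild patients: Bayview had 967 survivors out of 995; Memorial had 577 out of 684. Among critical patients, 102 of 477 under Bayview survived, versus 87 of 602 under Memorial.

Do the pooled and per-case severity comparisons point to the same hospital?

Mild: Bayview 967/995 = 97.2%, Memorial 577/684 = 84.4% → Bayview
Critical: Bayview 102/477 = 21.4%, Memorial 87/602 = 14.5% → Bayview
Overall: Bayview 1069/1472 = 72.6%, Memorial 664/1286 = 51.6% → Bayview
Bayview wins overall and in every case group — no reversal.

Yes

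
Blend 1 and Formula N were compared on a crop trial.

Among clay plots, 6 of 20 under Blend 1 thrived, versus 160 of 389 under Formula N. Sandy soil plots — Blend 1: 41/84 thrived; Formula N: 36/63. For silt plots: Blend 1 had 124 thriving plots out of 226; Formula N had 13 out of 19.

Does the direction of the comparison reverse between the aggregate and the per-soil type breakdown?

Yes

Clay: Blend 1 6/20 = 30.0%, Formula N 160/389 = 41.1% → Formula N
Sandy soil: Blend 1 41/84 = 48.8%, Formula N 36/63 = 57.1% → Formula N
Silt: Blend 1 124/226 = 54.9%, Formula N 13/19 = 68.4% → Formula N
Overall: Blend 1 171/330 = 51.8%, Formula N 209/471 = 44.4% → Blend 1
Formula N wins each soil group but Blend 1 wins overall — the comparison reverses. Formula N's plots skew toward clay, which has a lower base rate.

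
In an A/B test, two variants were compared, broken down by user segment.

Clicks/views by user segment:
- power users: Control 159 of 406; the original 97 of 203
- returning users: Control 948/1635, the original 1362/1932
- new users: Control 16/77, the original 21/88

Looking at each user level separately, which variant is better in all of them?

Power users: Control 159/406 = 39.2%, the original 97/203 = 47.8% → the original
Returning users: Control 948/1635 = 58.0%, the original 1362/1932 = 70.5% → the original
New users: Control 16/77 = 20.8%, the original 21/88 = 23.9% → the original
The original has the higher rate in all 3 groups.

the original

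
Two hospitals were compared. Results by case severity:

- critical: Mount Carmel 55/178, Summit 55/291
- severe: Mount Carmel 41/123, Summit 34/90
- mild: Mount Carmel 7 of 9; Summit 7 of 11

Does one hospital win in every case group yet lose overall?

No

Critical: Mount Carmel 55/178 = 30.9%, Summit 55/291 = 18.9% → Mount Carmel
Severe: Mount Carmel 41/123 = 33.3%, Summit 34/90 = 37.8% → Summit
Mild: Mount Carmel 7/9 = 77.8%, Summit 7/11 = 63.6% → Mount Carmel
Overall: Mount Carmel 103/310 = 33.2%, Summit 96/392 = 24.5% → Mount Carmel
Neither sweeps: Mount Carmel wins 2 of 3 groups, Summit wins 1. Mount Carmel wins overall but not every group — no Simpson reversal.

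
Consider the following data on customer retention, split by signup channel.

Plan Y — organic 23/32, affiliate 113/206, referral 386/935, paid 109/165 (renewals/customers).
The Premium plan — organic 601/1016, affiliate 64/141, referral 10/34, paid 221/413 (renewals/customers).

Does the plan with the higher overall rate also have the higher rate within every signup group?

Organic: Plan Y 23/32 = 71.9%, the Premium plan 601/1016 = 59.2% → Plan Y
Affiliate: Plan Y 113/206 = 54.9%, the Premium plan 64/141 = 45.4% → Plan Y
Referral: Plan Y 386/935 = 41.3%, the Premium plan 10/34 = 29.4% → Plan Y
Paid: Plan Y 109/165 = 66.1%, the Premium plan 221/413 = 53.5% → Plan Y
Overall: Plan Y 631/1338 = 47.2%, the Premium plan 896/1604 = 55.9% → the Premium plan
Plan Y wins each signup group but the Premium plan wins overall — the comparison reverses. Plan Y's customers skew toward referral, which has a lower base rate.

No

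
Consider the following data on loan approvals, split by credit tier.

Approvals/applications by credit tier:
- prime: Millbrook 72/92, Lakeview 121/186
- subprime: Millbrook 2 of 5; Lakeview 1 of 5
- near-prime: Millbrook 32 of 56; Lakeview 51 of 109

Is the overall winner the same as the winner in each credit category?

Prime: Millbrook 72/92 = 78.3%, Lakeview 121/186 = 65.1% → Millbrook
Subprime: Millbrook 2/5 = 40.0%, Lakeview 1/5 = 20.0% → Millbrook
Near-prime: Millbrook 32/56 = 57.1%, Lakeview 51/109 = 46.8% → Millbrook
Overall: Millbrook 106/153 = 69.3%, Lakeview 173/300 = 57.7% → Millbrook
Millbrook wins overall and in every credit group — no reversal.

Yes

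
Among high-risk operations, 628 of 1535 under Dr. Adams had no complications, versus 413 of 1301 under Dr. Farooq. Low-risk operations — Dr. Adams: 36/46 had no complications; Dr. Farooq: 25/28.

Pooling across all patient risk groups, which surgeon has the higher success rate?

Dr. Adams

High-risk: Dr. Adams 628/1535 = 40.9%, Dr. Farooq 413/1301 = 31.7% → Dr. Adams
Low-risk: Dr. Adams 36/46 = 78.3%, Dr. Farooq 25/28 = 89.3% → Dr. Farooq
Overall: Dr. Adams 664/1581 = 42.0%, Dr. Farooq 438/1329 = 33.0% → Dr. Adams
(Neither sweeps every patient risk group, but Dr. Adams has the higher pooled rate.)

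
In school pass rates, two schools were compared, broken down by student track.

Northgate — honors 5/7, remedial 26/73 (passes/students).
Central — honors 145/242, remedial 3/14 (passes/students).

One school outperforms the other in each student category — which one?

Honors: Northgate 5/7 = 71.4%, Central 145/242 = 59.9% → Northgate
Remedial: Northgate 26/73 = 35.6%, Central 3/14 = 21.4% → Northgate
Northgate has the higher rate in both groups.

Northgate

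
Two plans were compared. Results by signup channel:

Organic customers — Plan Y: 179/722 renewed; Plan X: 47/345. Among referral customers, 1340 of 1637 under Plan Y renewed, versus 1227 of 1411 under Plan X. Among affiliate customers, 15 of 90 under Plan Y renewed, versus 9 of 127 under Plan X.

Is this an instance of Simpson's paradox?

No

Organic: Plan Y 179/722 = 24.8%, Plan X 47/345 = 13.6% → Plan Y
Referral: Plan Y 1340/1637 = 81.9%, Plan X 1227/1411 = 87.0% → Plan X
Affiliate: Plan Y 15/90 = 16.7%, Plan X 9/127 = 7.1% → Plan Y
Overall: Plan Y 1534/2449 = 62.6%, Plan X 1283/1883 = 68.1% → Plan X
Neither sweeps: Plan Y wins 2 of 3 groups, Plan X wins 1. Plan X wins overall but not every group — no Simpson reversal.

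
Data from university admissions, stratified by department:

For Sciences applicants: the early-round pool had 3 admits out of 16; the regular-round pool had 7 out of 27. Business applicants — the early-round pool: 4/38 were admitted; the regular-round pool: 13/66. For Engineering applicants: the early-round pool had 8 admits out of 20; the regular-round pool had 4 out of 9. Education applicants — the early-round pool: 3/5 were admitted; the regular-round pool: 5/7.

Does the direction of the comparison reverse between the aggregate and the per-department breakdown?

Sciences: the early-round pool 3/16 = 18.8%, the regular-round pool 7/27 = 25.9% → the regular-round pool
Business: the early-round pool 4/38 = 10.5%, the regular-round pool 13/66 = 19.7% → the regular-round pool
Engineering: the early-round pool 8/20 = 40.0%, the regular-round pool 4/9 = 44.4% → the regular-round pool
Education: the early-round pool 3/5 = 60.0%, the regular-round pool 5/7 = 71.4% → the regular-round pool
Overall: the early-round pool 18/79 = 22.8%, the regular-round pool 29/109 = 26.6% → the regular-round pool
The regular-round pool wins overall and in every department group — no reversal.

No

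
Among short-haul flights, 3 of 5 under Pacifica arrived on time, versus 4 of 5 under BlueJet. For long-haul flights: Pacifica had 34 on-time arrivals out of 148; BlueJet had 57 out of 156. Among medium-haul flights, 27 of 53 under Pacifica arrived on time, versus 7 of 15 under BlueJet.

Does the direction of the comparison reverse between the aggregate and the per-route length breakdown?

No

Short-haul: Pacifica 3/5 = 60.0%, BlueJet 4/5 = 80.0% → BlueJet
Long-haul: Pacifica 34/148 = 23.0%, BlueJet 57/156 = 36.5% → BlueJet
Medium-haul: Pacifica 27/53 = 50.9%, BlueJet 7/15 = 46.7% → Pacifica
Overall: Pacifica 64/206 = 31.1%, BlueJet 68/176 = 38.6% → BlueJet
Neither sweeps: Pacifica wins 1 of 3 groups, BlueJet wins 2. BlueJet wins overall but not every group — no Simpson reversal.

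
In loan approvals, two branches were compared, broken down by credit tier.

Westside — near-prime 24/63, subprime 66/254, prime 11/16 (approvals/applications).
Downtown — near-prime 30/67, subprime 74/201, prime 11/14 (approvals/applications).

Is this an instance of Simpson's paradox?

No

Near-prime: Westside 24/63 = 38.1%, Downtown 30/67 = 44.8% → Downtown
Subprime: Westside 66/254 = 26.0%, Downtown 74/201 = 36.8% → Downtown
Prime: Westside 11/16 = 68.8%, Downtown 11/14 = 78.6% → Downtown
Overall: Westside 101/333 = 30.3%, Downtown 115/282 = 40.8% → Downtown
Downtown wins overall and in every credit group — no reversal.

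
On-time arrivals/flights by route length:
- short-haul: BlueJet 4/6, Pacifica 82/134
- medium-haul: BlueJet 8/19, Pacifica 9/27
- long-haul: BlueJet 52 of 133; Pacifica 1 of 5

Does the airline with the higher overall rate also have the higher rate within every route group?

Short-haul: BlueJet 4/6 = 66.7%, Pacifica 82/134 = 61.2% → BlueJet
Medium-haul: BlueJet 8/19 = 42.1%, Pacifica 9/27 = 33.3% → BlueJet
Long-haul: BlueJet 52/133 = 39.1%, Pacifica 1/5 = 20.0% → BlueJet
Overall: BlueJet 64/158 = 40.5%, Pacifica 92/166 = 55.4% → Pacifica
BlueJet wins each route group but Pacifica wins overall — the comparison reverses. BlueJet's flights skew toward long-haul, which has a lower base rate.

No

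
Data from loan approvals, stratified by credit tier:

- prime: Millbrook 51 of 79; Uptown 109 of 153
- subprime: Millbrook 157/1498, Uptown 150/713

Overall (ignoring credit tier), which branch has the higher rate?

Prime: Millbrook 51/79 = 64.6%, Uptown 109/153 = 71.2% → Uptown
Subprime: Millbrook 157/1498 = 10.5%, Uptown 150/713 = 21.0% → Uptown
Overall: Millbrook 208/1577 = 13.2%, Uptown 259/866 = 29.9% → Uptown

Uptown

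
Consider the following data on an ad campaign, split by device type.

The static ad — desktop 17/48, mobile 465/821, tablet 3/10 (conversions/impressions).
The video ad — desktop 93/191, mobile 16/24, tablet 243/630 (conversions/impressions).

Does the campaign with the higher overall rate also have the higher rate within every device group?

No

Desktop: the static ad 17/48 = 35.4%, the video ad 93/191 = 48.7% → the video ad
Mobile: the static ad 465/821 = 56.6%, the video ad 16/24 = 66.7% → the video ad
Tablet: the static ad 3/10 = 30.0%, the video ad 243/630 = 38.6% → the video ad
Overall: the static ad 485/879 = 55.2%, the video ad 352/845 = 41.7% → the static ad
The video ad wins each device group but the static ad wins overall — the comparison reverses. The video ad's impressions skew toward tablet, which has a lower base rate.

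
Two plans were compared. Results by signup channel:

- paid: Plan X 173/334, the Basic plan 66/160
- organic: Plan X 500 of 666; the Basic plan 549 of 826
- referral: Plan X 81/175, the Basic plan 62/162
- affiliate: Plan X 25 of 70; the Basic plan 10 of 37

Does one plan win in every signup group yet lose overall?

Paid: Plan X 173/334 = 51.8%, the Basic plan 66/160 = 41.2% → Plan X
Organic: Plan X 500/666 = 75.1%, the Basic plan 549/826 = 66.5% → Plan X
Referral: Plan X 81/175 = 46.3%, the Basic plan 62/162 = 38.3% → Plan X
Affiliate: Plan X 25/70 = 35.7%, the Basic plan 10/37 = 27.0% → Plan X
Overall: Plan X 779/1245 = 62.6%, the Basic plan 687/1185 = 58.0% → Plan X
Plan X wins overall and in every signup group — no reversal.

No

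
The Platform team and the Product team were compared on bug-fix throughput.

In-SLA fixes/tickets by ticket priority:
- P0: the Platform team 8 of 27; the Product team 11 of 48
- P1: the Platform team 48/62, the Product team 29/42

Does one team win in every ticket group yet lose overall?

P0: the Platform team 8/27 = 29.6%, the Product team 11/48 = 22.9% → the Platform team
P1: the Platform team 48/62 = 77.4%, the Product team 29/42 = 69.0% → the Platform team
Overall: the Platform team 56/89 = 62.9%, the Product team 40/90 = 44.4% → the Platform team
The Platform team wins overall and in every ticket group — no reversal.

No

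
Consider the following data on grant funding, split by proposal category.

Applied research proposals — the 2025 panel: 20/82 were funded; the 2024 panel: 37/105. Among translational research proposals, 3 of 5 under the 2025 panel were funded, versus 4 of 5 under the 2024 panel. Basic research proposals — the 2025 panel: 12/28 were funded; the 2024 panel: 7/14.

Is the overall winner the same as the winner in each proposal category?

Applied research: the 2025 panel 20/82 = 24.4%, the 2024 panel 37/105 = 35.2% → the 2024 panel
Translational research: the 2025 panel 3/5 = 60.0%, the 2024 panel 4/5 = 80.0% → the 2024 panel
Basic research: the 2025 panel 12/28 = 42.9%, the 2024 panel 7/14 = 50.0% → the 2024 panel
Overall: the 2025 panel 35/115 = 30.4%, the 2024 panel 48/124 = 38.7% → the 2024 panel
The 2024 panel wins overall and in every proposal group — no reversal.

Yes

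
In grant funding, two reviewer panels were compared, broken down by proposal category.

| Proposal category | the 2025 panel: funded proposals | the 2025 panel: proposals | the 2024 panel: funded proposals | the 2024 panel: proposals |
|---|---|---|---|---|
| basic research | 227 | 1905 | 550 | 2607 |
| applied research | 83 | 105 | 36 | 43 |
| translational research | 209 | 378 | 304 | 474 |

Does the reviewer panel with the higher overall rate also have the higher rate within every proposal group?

Basic research: the 2025 panel 227/1905 = 11.9%, the 2024 panel 550/2607 = 21.1% → the 2024 panel
Applied research: the 2025 panel 83/105 = 79.0%, the 2024 panel 36/43 = 83.7% → the 2024 panel
Translational research: the 2025 panel 209/378 = 55.3%, the 2024 panel 304/474 = 64.1% → the 2024 panel
Overall: the 2025 panel 519/2388 = 21.7%, the 2024 panel 890/3124 = 28.5% → the 2024 panel
The 2024 panel wins overall and in every proposal group — no reversal.

Yes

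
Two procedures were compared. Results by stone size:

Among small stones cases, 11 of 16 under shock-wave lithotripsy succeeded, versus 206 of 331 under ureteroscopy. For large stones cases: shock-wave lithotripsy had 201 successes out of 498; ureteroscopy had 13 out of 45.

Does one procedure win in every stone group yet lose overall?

Small stones: shock-wave lithotripsy 11/16 = 68.8%, ureteroscopy 206/331 = 62.2% → shock-wave lithotripsy
Large stones: shock-wave lithotripsy 201/498 = 40.4%, ureteroscopy 13/45 = 28.9% → shock-wave lithotripsy
Overall: shock-wave lithotripsy 212/514 = 41.2%, ureteroscopy 219/376 = 58.2% → ureteroscopy
Shock-wave lithotripsy wins each stone group but ureteroscopy wins overall — the comparison reverses. Shock-wave lithotripsy's cases skew toward large stones, which has a lower base rate.

Yes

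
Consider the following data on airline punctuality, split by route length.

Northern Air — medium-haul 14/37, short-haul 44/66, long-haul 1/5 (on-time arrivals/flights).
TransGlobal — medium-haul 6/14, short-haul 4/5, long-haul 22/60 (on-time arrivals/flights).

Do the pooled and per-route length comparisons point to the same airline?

No

Medium-haul: Northern Air 14/37 = 37.8%, TransGlobal 6/14 = 42.9% → TransGlobal
Short-haul: Northern Air 44/66 = 66.7%, TransGlobal 4/5 = 80.0% → TransGlobal
Long-haul: Northern Air 1/5 = 20.0%, TransGlobal 22/60 = 36.7% → TransGlobal
Overall: Northern Air 59/108 = 54.6%, TransGlobal 32/79 = 40.5% → Northern Air
TransGlobal wins each route group but Northern Air wins overall — the comparison reverses. TransGlobal's flights skew toward long-haul, which has a lower base rate.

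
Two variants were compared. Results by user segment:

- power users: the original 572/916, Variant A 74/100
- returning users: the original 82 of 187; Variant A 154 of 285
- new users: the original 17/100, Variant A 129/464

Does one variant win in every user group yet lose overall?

Power users: the original 572/916 = 62.4%, Variant A 74/100 = 74.0% → Variant A
Returning users: the original 82/187 = 43.9%, Variant A 154/285 = 54.0% → Variant A
New users: the original 17/100 = 17.0%, Variant A 129/464 = 27.8% → Variant A
Overall: the original 671/1203 = 55.8%, Variant A 357/849 = 42.0% → the original
Variant A wins each user group but the original wins overall — the comparison reverses. Variant A's views skew toward new users, which has a lower base rate.

Yes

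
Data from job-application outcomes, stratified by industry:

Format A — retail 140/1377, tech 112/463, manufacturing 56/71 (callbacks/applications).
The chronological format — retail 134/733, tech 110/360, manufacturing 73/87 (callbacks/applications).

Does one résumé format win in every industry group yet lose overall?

Retail: Format A 140/1377 = 10.2%, the chronological format 134/733 = 18.3% → the chronological format
Tech: Format A 112/463 = 24.2%, the chronological format 110/360 = 30.6% → the chronological format
Manufacturing: Format A 56/71 = 78.9%, the chronological format 73/87 = 83.9% → the chronological format
Overall: Format A 308/1911 = 16.1%, the chronological format 317/1180 = 26.9% → the chronological format
The chronological format wins overall and in every industry group — no reversal.

No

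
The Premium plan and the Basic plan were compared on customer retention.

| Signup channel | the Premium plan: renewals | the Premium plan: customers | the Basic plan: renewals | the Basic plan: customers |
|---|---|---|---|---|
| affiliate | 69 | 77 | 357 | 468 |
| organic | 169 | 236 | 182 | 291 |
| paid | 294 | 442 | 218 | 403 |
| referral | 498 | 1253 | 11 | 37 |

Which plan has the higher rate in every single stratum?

the Premium plan

Affiliate: the Premium plan 69/77 = 89.6%, the Basic plan 357/468 = 76.3% → the Premium plan
Organic: the Premium plan 169/236 = 71.6%, the Basic plan 182/291 = 62.5% → the Premium plan
Paid: the Premium plan 294/442 = 66.5%, the Basic plan 218/403 = 54.1% → the Premium plan
Referral: the Premium plan 498/1253 = 39.7%, the Basic plan 11/37 = 29.7% → the Premium plan
The Premium plan has the higher rate in all 4 groups.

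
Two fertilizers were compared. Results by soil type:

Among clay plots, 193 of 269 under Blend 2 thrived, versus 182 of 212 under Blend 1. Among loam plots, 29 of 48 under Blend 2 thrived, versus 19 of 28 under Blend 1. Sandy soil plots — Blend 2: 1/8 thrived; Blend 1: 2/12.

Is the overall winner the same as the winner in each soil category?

Yes

Clay: Blend 2 193/269 = 71.7%, Blend 1 182/212 = 85.8% → Blend 1
Loam: Blend 2 29/48 = 60.4%, Blend 1 19/28 = 67.9% → Blend 1
Sandy soil: Blend 2 1/8 = 12.5%, Blend 1 2/12 = 16.7% → Blend 1
Overall: Blend 2 223/325 = 68.6%, Blend 1 203/252 = 80.6% → Blend 1
Blend 1 wins overall and in every soil group — no reversal.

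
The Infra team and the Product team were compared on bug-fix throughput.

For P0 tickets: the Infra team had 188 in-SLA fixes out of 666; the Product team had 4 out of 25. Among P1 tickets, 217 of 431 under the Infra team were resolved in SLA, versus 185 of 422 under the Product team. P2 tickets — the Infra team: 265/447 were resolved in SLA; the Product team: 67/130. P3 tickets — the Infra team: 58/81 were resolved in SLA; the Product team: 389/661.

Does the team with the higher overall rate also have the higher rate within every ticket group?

No

P0: the Infra team 188/666 = 28.2%, the Product team 4/25 = 16.0% → the Infra team
P1: the Infra team 217/431 = 50.3%, the Product team 185/422 = 43.8% → the Infra team
P2: the Infra team 265/447 = 59.3%, the Product team 67/130 = 51.5% → the Infra team
P3: the Infra team 58/81 = 71.6%, the Product team 389/661 = 58.9% → the Infra team
Overall: the Infra team 728/1625 = 44.8%, the Product team 645/1238 = 52.1% → the Product team
The Infra team wins each ticket group but the Product team wins overall — the comparison reverses. The Infra team's tickets skew toward P0, which has a lower base rate.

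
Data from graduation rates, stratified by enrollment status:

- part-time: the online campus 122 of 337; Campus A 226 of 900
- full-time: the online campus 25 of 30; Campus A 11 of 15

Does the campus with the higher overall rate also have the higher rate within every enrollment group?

Part-time: the online campus 122/337 = 36.2%, Campus A 226/900 = 25.1% → the online campus
Full-time: the online campus 25/30 = 83.3%, Campus A 11/15 = 73.3% → the online campus
Overall: the online campus 147/367 = 40.1%, Campus A 237/915 = 25.9% → the online campus
The online campus wins overall and in every enrollment group — no reversal.

Yes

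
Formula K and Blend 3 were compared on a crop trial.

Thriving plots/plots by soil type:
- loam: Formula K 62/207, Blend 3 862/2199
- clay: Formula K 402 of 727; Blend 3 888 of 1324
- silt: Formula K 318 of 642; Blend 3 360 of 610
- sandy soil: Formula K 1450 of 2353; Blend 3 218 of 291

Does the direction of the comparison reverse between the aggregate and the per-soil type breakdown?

Yes

Loam: Formula K 62/207 = 30.0%, Blend 3 862/2199 = 39.2% → Blend 3
Clay: Formula K 402/727 = 55.3%, Blend 3 888/1324 = 67.1% → Blend 3
Silt: Formula K 318/642 = 49.5%, Blend 3 360/610 = 59.0% → Blend 3
Sandy soil: Formula K 1450/2353 = 61.6%, Blend 3 218/291 = 74.9% → Blend 3
Overall: Formula K 2232/3929 = 56.8%, Blend 3 2328/4424 = 52.6% → Formula K
Blend 3 wins each soil group but Formula K wins overall — the comparison reverses. Blend 3's plots skew toward loam, which has a lower base rate.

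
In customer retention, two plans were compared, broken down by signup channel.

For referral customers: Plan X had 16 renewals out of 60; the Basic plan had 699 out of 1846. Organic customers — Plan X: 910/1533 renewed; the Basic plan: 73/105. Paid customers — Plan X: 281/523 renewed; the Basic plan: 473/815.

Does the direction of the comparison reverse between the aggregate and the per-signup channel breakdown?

Yes

Referral: Plan X 16/60 = 26.7%, the Basic plan 699/1846 = 37.9% → the Basic plan
Organic: Plan X 910/1533 = 59.4%, the Basic plan 73/105 = 69.5% → the Basic plan
Paid: Plan X 281/523 = 53.7%, the Basic plan 473/815 = 58.0% → the Basic plan
Overall: Plan X 1207/2116 = 57.0%, the Basic plan 1245/2766 = 45.0% → Plan X
The Basic plan wins each signup group but Plan X wins overall — the comparison reverses. The Basic plan's customers skew toward referral, which has a lower base rate.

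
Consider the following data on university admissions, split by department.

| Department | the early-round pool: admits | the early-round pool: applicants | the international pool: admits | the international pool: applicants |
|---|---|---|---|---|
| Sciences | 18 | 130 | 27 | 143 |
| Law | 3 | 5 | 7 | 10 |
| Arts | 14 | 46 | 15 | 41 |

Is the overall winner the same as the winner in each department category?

Yes

Sciences: the early-round pool 18/130 = 13.8%, the international pool 27/143 = 18.9% → the international pool
Law: the early-round pool 3/5 = 60.0%, the international pool 7/10 = 70.0% → the international pool
Arts: the early-round pool 14/46 = 30.4%, the international pool 15/41 = 36.6% → the international pool
Overall: the early-round pool 35/181 = 19.3%, the international pool 49/194 = 25.3% → the international pool
The international pool wins overall and in every department group — no reversal.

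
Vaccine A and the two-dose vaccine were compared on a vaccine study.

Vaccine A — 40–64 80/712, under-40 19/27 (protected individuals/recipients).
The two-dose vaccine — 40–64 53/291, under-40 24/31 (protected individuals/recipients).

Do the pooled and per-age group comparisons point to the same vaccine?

40–64: Vaccine A 80/712 = 11.2%, the two-dose vaccine 53/291 = 18.2% → the two-dose vaccine
Under-40: Vaccine A 19/27 = 70.4%, the two-dose vaccine 24/31 = 77.4% → the two-dose vaccine
Overall: Vaccine A 99/739 = 13.4%, the two-dose vaccine 77/322 = 23.9% → the two-dose vaccine
The two-dose vaccine wins overall and in every age group — no reversal.

Yes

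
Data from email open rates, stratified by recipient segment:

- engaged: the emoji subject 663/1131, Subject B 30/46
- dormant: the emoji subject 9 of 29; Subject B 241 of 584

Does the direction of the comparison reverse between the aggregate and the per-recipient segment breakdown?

Yes

Engaged: the emoji subject 663/1131 = 58.6%, Subject B 30/46 = 65.2% → Subject B
Dormant: the emoji subject 9/29 = 31.0%, Subject B 241/584 = 41.3% → Subject B
Overall: the emoji subject 672/1160 = 57.9%, Subject B 271/630 = 43.0% → the emoji subject
Subject B wins each recipient group but the emoji subject wins overall — the comparison reverses. Subject B's sends skew toward dormant, which has a lower base rate.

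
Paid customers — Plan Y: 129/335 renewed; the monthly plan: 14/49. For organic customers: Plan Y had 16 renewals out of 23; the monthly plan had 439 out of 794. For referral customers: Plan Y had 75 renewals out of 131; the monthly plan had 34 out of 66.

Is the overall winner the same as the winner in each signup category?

Paid: Plan Y 129/335 = 38.5%, the monthly plan 14/49 = 28.6% → Plan Y
Organic: Plan Y 16/23 = 69.6%, the monthly plan 439/794 = 55.3% → Plan Y
Referral: Plan Y 75/131 = 57.3%, the monthly plan 34/66 = 51.5% → Plan Y
Overall: Plan Y 220/489 = 45.0%, the monthly plan 487/909 = 53.6% → the monthly plan
Plan Y wins each signup group but the monthly plan wins overall — the comparison reverses. Plan Y's customers skew toward paid, which has a lower base rate.

No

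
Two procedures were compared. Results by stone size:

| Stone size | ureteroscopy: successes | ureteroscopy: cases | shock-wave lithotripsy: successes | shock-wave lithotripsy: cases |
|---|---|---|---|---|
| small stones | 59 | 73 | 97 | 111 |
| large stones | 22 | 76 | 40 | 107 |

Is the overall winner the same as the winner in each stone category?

Small stones: ureteroscopy 59/73 = 80.8%, shock-wave lithotripsy 97/111 = 87.4% → shock-wave lithotripsy
Large stones: ureteroscopy 22/76 = 28.9%, shock-wave lithotripsy 40/107 = 37.4% → shock-wave lithotripsy
Overall: ureteroscopy 81/149 = 54.4%, shock-wave lithotripsy 137/218 = 62.8% → shock-wave lithotripsy
Shock-wave lithotripsy wins overall and in every stone group — no reversal.

Yes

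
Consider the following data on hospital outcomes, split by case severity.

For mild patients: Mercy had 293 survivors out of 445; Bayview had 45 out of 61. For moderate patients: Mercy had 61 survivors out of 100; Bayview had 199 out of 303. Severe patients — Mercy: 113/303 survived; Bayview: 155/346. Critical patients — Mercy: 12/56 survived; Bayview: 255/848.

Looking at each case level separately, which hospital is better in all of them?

Bayview

Mild: Mercy 293/445 = 65.8%, Bayview 45/61 = 73.8% → Bayview
Moderate: Mercy 61/100 = 61.0%, Bayview 199/303 = 65.7% → Bayview
Severe: Mercy 113/303 = 37.3%, Bayview 155/346 = 44.8% → Bayview
Critical: Mercy 12/56 = 21.4%, Bayview 255/848 = 30.1% → Bayview
Bayview has the higher rate in all 4 groups.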